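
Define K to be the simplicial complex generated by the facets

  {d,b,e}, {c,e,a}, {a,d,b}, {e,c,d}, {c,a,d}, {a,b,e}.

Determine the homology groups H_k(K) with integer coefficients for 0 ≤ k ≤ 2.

H_0 ≅ Z,  H_1 = 0,  H_2 ≅ Z.

Take the total order a < b < c < d < e on the vertex set. Then K (dimension 2) consists of the simplices:

  0-simplices (5): a, b, c, d, e
  1-simplices (9): ab, ac, ad, ae, bd, be, cd, ce, de
  2-simplices (6): abd, abe, acd, ace, bde, cde

giving chain groups C_0 ≅ Z^5, C_1 ≅ Z^9, C_2 ≅ Z^6.

Boundary ∂_1: C_1 → C_0 maps an edge to its endpoints' difference, ∂[p,q] = q − p.
As a 5×9 matrix over Z this has rank 4, with invariant factors (1,1,1,1).

∂_2: C_2 → C_1 sends each 2-simplex [p,q,r] to [q,r] − [p,r] + [p,q]. For instance
  ∂abe = be − ae + ab,
  ∂abd = bd − ad + ab.
The resulting 9×6 matrix has rank 5, and its Smith normal form has invariant factors (1,1,1,1,1).

Now H_k = ker ∂_k / im ∂_{k+1}, so:

  H_0: rank C_0 − rank ∂_1 = 5 − 4 = 1, and the invariant factors of ∂_1 are all 1, so H_0 ≅ Z.
  H_1: rank ker ∂_1 − rank ∂_2 = (9 − 4) − 5 = 0, and the invariant factors of ∂_2 are all 1, so H_1 ≅ 0.
  H_2: rank ker ∂_2 − rank ∂_3 = (6 − 5) − 0 = 1, and there is no ∂_3, so H_2 ≅ Z.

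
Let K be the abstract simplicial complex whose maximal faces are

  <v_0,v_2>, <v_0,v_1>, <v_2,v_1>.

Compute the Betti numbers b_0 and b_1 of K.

Fix the vertex order v_0 < v_1 < v_2 and write every simplex with vertices in increasing order. Then dim K = 1 and the simplices of K are:

  0-simplices (3): [v_0], [v_1], [v_2]
  1-simplices (3): [v_0,v_1], [v_0,v_2], [v_1,v_2]

giving chain groups C_0 ≅ Z^3, C_1 ≅ Z^3.

Boundary ∂_1: C_1 → C_0 sends each edge [p,q] (with p < q) to q − p. For instance
  ∂[v_0,v_2] = [v_2] − [v_0].
The resulting 3×3 matrix has rank 2, and its Smith normal form has invariant factors (1,1).

Reading off H_k = ker ∂_k / im ∂_{k+1}:

  H_0: rank C_0 − rank ∂_1 = 3 − 2 = 1, and the invariant factors of ∂_1 are all 1, so H_0 = Z.
  H_1: rank ker ∂_1 − rank ∂_2 = (3 − 2) − 0 = 1, and there is no ∂_2, so H_1 = Z.

Hence the Betti numbers are b_0 = 1, b_1 = 1.

b_0 = 1, b_1 = 1.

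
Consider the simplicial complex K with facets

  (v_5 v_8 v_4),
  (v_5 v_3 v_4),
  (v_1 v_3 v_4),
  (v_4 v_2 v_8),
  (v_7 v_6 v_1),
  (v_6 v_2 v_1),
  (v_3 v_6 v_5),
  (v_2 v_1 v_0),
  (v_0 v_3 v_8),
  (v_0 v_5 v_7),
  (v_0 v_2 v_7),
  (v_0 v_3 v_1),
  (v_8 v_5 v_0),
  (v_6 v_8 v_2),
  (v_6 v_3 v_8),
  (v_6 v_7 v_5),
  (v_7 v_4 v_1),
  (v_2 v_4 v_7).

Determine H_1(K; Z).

Take the total order v_0 < v_1 < v_2 < v_3 < v_4 < v_5 < v_6 < v_7 < v_8 on the vertex set. Then K (dimension 2) consists of the simplices:

  0-simplices (9): [v_0], [v_1], [v_2], [v_3], [v_4], [v_5], [v_6], [v_7], [v_8]
  1-simplices (27): (27 of them)
  2-simplices (18): (18 of them)

giving chain groups C_0 ≅ Z^9, C_1 ≅ Z^27, C_2 ≅ Z^18.

Boundary ∂_1: C_1 → C_0 sends each edge [p,q] (with p < q) to q − p.
As a 9×27 matrix over Z this has rank 8, with invariant factors (1,1,1,1,1,1,1,1).

Boundary ∂_2: C_2 → C_1 sends each 2-simplex [p,q,r] to [q,r] − [p,r] + [p,q]. For instance
  ∂[v_0,v_1,v_2] = [v_1,v_2] − [v_0,v_2] + [v_0,v_1],
  ∂[v_3,v_6,v_8] = [v_6,v_8] − [v_3,v_8] + [v_3,v_6].
The 27×18 boundary matrix has rank 18 and Smith normal form diag(1,1,1,1,1,1,1,1,1,1,1,1,1,1,1,1,1,2).

From H_k ≅ ker(∂_k) / im(∂_{k+1}) we obtain:

  H_1: rank ker ∂_1 − rank ∂_2 = (27 − 8) − 18 = 1, and ∂_2 has invariant factor 2 > 1, so H_1 = Z ⊕ Z/2.

H_1 = Z ⊕ Z/2.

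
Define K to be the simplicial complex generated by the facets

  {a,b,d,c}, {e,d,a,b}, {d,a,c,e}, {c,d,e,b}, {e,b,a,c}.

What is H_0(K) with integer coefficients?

H_0 ≅ Z.

Fix the vertex order a < b < c < d < e and write every simplex with vertices in increasing order. Then dim K = 3 and the simplices of K are:

  0-simplices (5): a, b, c, d, e
  1-simplices (10): ab, ac, ad, ae, bc, bd, be, cd, ce, de
  2-simplices (10): abc, abd, abe, acd, ace, ade, bcd, bce, bde, cde
  3-simplices (5): abcd, abce, abde, acde, bcde

giving chain groups C_0 ≅ Z^5, C_1 ≅ Z^10, C_2 ≅ Z^10, C_3 ≅ Z^5.

Boundary ∂_1: C_1 → C_0 sends each edge [p,q] (with p < q) to q − p. For instance
  ∂ab = b − a.
The 5×10 boundary matrix has rank 4 and Smith normal form diag(1,1,1,1).

The boundary map ∂_2: C_2 → C_1 sends each 2-simplex [p,q,r] to [q,r] − [p,r] + [p,q]. For instance
  ∂ade = de − ae + ad,
  ∂bce = ce − be + bc.
As a 10×10 matrix over Z this has rank 6, with invariant factors (1,1,1,1,1,1).

Boundary ∂_3: C_3 → C_2 sends each 3-simplex σ to the alternating sum Σ_i (−1)^i (σ with its i-th vertex removed). For instance
  ∂abde = bde − ade + abe − abd,
  ∂acde = cde − ade + ace − acd.
This gives a 10×5 integer matrix of rank 4; reducing to Smith normal form yields diagonal entries (1,1,1,1).

Computing H_k = (kernel of ∂_k) / (image of ∂_{k+1}):

  H_0: rank C_0 − rank ∂_1 = 5 − 4 = 1, and the invariant factors of ∂_1 are all 1, so H_0 ≅ Z.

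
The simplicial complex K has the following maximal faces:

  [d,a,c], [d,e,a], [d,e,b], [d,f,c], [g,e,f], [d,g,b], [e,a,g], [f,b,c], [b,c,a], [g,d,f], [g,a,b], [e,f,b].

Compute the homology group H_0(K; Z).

Take the total order a < b < c < d < e < f < g on the vertex set. Then K (dimension 2) consists of the simplices:

  0-simplices (7): a, b, c, d, e, f, g
  1-simplices (18): ab, ac, ad, ae, ag, bc, bd, be, bf, bg, cd, cf, de, df, dg, ef, eg, fg
  2-simplices (12): abc, abg, acd, ade, aeg, bcf, bde, bdg, bef, cdf, dfg, efg

giving chain groups C_0 ≅ Z^7, C_1 ≅ Z^18, C_2 ≅ Z^12.

The boundary map ∂_1: C_1 → C_0 sends each edge [p,q] (with p < q) to q − p.
The resulting 7×18 matrix has rank 6, and its Smith normal form has invariant factors (1,1,1,1,1,1).

The boundary map ∂_2: C_2 → C_1 acts by ∂[p,q,r] = [q,r] − [p,r] + [p,q]. For instance
  ∂aeg = eg − ag + ae,
  ∂bde = de − be + bd.
The resulting 18×12 matrix has rank 12, and its Smith normal form has invariant factors (1,1,1,1,1,1,1,1,1,1,1,2).

From H_k ≅ ker(∂_k) / im(∂_{k+1}) we obtain:

  H_0: rank C_0 − rank ∂_1 = 7 − 6 = 1, and the invariant factors of ∂_1 are all 1, so H_0 = Z.

H_0 ≅ Z.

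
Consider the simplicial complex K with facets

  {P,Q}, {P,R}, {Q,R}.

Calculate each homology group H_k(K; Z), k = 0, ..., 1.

H_0 ≅ Z,  H_1 ≅ Z.

Order the vertices as P < Q < R. Listing each simplex with vertices in this order, K has dimension 1 with simplices:

  0-simplices (3): P, Q, R
  1-simplices (3): PQ, PR, QR

so the chain groups are C_0 ≅ Z^3, C_1 ≅ Z^3.

Boundary ∂_1: C_1 → C_0 is given by ∂[p,q] = [q] − [p]. For instance
  ∂QR = R − Q.
As a 3×3 matrix over Z this has rank 2, with invariant factors (1,1).

Now H_k = ker ∂_k / im ∂_{k+1}, so:

  H_0: rank C_0 − rank ∂_1 = 3 − 2 = 1, and the invariant factors of ∂_1 are all 1, so H_0 ≅ Z.
  H_1: rank ker ∂_1 − rank ∂_2 = (3 − 2) − 0 = 1, and there is no ∂_2, so H_1 ≅ Z.

As a check, the Euler characteristic is 3 − 3 = 0, which agrees with 1 − 1 = 0.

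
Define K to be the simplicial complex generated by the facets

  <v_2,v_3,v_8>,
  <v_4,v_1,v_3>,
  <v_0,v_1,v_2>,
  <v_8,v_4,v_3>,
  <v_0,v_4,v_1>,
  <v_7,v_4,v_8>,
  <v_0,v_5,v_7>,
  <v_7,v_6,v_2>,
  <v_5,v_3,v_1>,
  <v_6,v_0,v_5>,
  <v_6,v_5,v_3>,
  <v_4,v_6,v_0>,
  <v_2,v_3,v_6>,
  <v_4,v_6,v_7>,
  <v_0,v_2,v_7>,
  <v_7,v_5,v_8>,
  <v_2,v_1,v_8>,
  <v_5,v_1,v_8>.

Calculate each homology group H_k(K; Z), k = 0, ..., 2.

H_0 = Z,  H_1 = Z ⊕ Z/2,  H_2 = 0.

We work with the vertex ordering v_0 < v_1 < v_2 < v_3 < v_4 < v_5 < v_6 < v_7 < v_8. The simplices of K, each written with vertices in increasing order, are:

  0-simplices (9): [v_0], [v_1], [v_2], [v_3], [v_4], [v_5], [v_6], [v_7], [v_8]
  1-simplices (27): (27 of them)
  2-simplices (18): (18 of them)

so the chain groups are C_0 ≅ Z^9, C_1 ≅ Z^27, C_2 ≅ Z^18.

The boundary map ∂_1: C_1 → C_0 is given by ∂[p,q] = [q] − [p].
This gives a 9×27 integer matrix of rank 8; reducing to Smith normal form yields diagonal entries (1,1,1,1,1,1,1,1).

∂_2: C_2 → C_1 maps a triangle to the signed sum of its edges. For instance
  ∂[v_0,v_4,v_6] = [v_4,v_6] − [v_0,v_6] + [v_0,v_4],
  ∂[v_4,v_7,v_8] = [v_7,v_8] − [v_4,v_8] + [v_4,v_7].
As a 27×18 matrix over Z this has rank 18, with invariant factors (1,1,1,1,1,1,1,1,1,1,1,1,1,1,1,1,1,2).

Now H_k = ker ∂_k / im ∂_{k+1}, so:

  H_0: rank C_0 − rank ∂_1 = 9 − 8 = 1, and the invariant factors of ∂_1 are all 1, so H_0 ≅ Z.
  H_1: rank ker ∂_1 − rank ∂_2 = (27 − 8) − 18 = 1, and ∂_2 has invariant factor 2 > 1, so H_1 ≅ Z ⊕ Z/2.
  H_2: rank ker ∂_2 − rank ∂_3 = (18 − 18) − 0 = 0, and there is no ∂_3, so H_2 ≅ 0.

As a check, the Euler characteristic is 9 − 27 + 18 = 0, which agrees with 1 − 1 + 0 = 0.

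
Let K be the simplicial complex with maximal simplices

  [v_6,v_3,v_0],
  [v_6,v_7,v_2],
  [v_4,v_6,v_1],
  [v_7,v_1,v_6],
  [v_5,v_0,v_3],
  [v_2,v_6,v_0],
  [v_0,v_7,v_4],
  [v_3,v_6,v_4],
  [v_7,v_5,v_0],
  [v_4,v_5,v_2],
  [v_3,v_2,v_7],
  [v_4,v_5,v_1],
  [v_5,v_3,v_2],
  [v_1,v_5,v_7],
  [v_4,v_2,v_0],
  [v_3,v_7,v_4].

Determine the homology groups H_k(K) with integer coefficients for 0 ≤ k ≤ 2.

H_0 = Z,  H_1 = Z^2,  H_2 = Z.

K has 8 vertices, 24 edges, 16 triangles.
rank ∂_0 = 0, rank ∂_1 = 7 ⇒ b_0 = 8 − 0 − 7 = 1; all invariant factors of ∂_1 are 1 so no torsion. So H_0 ≅ Z.
rank ∂_1 = 7, rank ∂_2 = 15 ⇒ b_1 = 24 − 7 − 15 = 2; all invariant factors of ∂_2 are 1 so no torsion. So H_1 ≅ Z^2.
rank ∂_2 = 15, rank ∂_3 = 0 ⇒ b_2 = 16 − 15 − 0 = 1. So H_2 ≅ Z.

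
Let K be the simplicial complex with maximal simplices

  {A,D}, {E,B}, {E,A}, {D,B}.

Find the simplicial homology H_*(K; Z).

We work with the vertex ordering A < B < D < E. The simplices of K, each written with vertices in increasing order, are:

  0-simplices (4): A, B, D, E
  1-simplices (4): AD, AE, BD, BE

giving chain groups C_0 ≅ Z^4, C_1 ≅ Z^4.

Boundary ∂_1: C_1 → C_0 sends each edge [p,q] (with p < q) to q − p. For instance
  ∂AD = D − A.
As a 4×4 matrix over Z this has rank 3, with invariant factors (1,1,1).

From H_k ≅ ker(∂_k) / im(∂_{k+1}) we obtain:

  H_0: rank C_0 − rank ∂_1 = 4 − 3 = 1, and the invariant factors of ∂_1 are all 1, so H_0 ≅ Z.
  H_1: rank ker ∂_1 − rank ∂_2 = (4 − 3) − 0 = 1, and there is no ∂_2, so H_1 ≅ Z.

As a check, the Euler characteristic is 4 − 4 = 0, which agrees with 1 − 1 = 0.
(K is a triangulation of the circle S^1.)

H_0 ≅ Z,  H_1 ≅ Z.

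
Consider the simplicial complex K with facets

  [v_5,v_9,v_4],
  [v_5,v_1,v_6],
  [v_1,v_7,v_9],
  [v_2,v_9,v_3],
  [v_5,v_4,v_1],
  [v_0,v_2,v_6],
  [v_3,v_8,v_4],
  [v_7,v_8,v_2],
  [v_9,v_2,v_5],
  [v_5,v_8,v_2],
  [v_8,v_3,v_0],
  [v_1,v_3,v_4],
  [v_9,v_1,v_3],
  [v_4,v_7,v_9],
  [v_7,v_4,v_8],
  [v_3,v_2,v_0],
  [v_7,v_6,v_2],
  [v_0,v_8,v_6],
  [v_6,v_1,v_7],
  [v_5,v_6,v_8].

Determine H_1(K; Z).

H_1 ≅ Z ⊕ Z/2Z.

Take the total order v_0 < v_1 < v_2 < v_3 < v_4 < v_5 < v_6 < v_7 < v_8 < v_9 on the vertex set. Then K (dimension 2) consists of the simplices:

  0-simplices (10): [v_0], [v_1], [v_2], [v_3], [v_4], [v_5], [v_6], [v_7], [v_8], [v_9]
  1-simplices (30): (30 of them)
  2-simplices (20): (20 of them)

Hence C_0 ≅ Z^10, C_1 ≅ Z^30, C_2 ≅ Z^20.

The boundary map ∂_1: C_1 → C_0 maps an edge to its endpoints' difference, ∂[p,q] = q − p. For instance
  ∂[v_1,v_6] = [v_6] − [v_1].
This gives a 10×30 integer matrix of rank 9; reducing to Smith normal form yields diagonal entries (1,1,1,1,1,1,1,1,1).

∂_2: C_2 → C_1 sends each 2-simplex [p,q,r] to [q,r] − [p,r] + [p,q]. For instance
  ∂[v_3,v_4,v_8] = [v_4,v_8] − [v_3,v_8] + [v_3,v_4],
  ∂[v_1,v_3,v_4] = [v_3,v_4] − [v_1,v_4] + [v_1,v_3].
As a 30×20 matrix over Z this has rank 20, with invariant factors (1,1,1,1,1,1,1,1,1,1,1,1,1,1,1,1,1,1,1,2).

Computing H_k = (kernel of ∂_k) / (image of ∂_{k+1}):

  H_1: rank ker ∂_1 − rank ∂_2 = (30 − 9) − 20 = 1, and ∂_2 has invariant factor 2 > 1, so H_1 = Z ⊕ Z/2Z.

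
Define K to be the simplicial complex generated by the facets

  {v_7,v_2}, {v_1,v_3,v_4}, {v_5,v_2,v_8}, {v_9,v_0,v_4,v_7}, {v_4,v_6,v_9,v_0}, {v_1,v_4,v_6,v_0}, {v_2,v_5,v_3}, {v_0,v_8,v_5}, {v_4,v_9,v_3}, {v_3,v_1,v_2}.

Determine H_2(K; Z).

Order the vertices as v_0 < v_1 < v_2 < v_3 < v_4 < v_5 < v_6 < v_7 < v_8 < v_9. Listing each simplex with vertices in this order, K has dimension 3 with simplices:

  0-simplices (10): [v_0], [v_1], [v_2], [v_3], [v_4], [v_5], [v_6], [v_7], [v_8], [v_9]
  1-simplices (24): (24 of them)
  2-simplices (16): (16 of them)
  3-simplices (3): [v_0,v_1,v_4,v_6], [v_0,v_4,v_6,v_9], [v_0,v_4,v_7,v_9]

so the chain groups are C_0 ≅ Z^10, C_1 ≅ Z^24, C_2 ≅ Z^16, C_3 ≅ Z^3.

∂_1: C_1 → C_0 sends each edge [p,q] (with p < q) to q − p. For instance
  ∂[v_0,v_4] = [v_4] − [v_0].
The resulting 10×24 matrix has rank 9, and its Smith normal form has invariant factors (1,1,1,1,1,1,1,1,1).

∂_2: C_2 → C_1 sends each 2-simplex [p,q,r] to [q,r] − [p,r] + [p,q]. For instance
  ∂[v_4,v_7,v_9] = [v_7,v_9] − [v_4,v_9] + [v_4,v_7],
  ∂[v_0,v_7,v_9] = [v_7,v_9] − [v_0,v_9] + [v_0,v_7].
This gives a 24×16 integer matrix of rank 13; reducing to Smith normal form yields diagonal entries (1,1,1,1,1,1,1,1,1,1,1,1,1).

The boundary map ∂_3: C_3 → C_2 sends each 3-simplex σ to the alternating sum Σ_i (−1)^i (σ with its i-th vertex removed). For instance
  ∂[v_0,v_1,v_4,v_6] = [v_1,v_4,v_6] − [v_0,v_4,v_6] + [v_0,v_1,v_6] − [v_0,v_1,v_4],
  ∂[v_0,v_4,v_7,v_9] = [v_4,v_7,v_9] − [v_0,v_7,v_9] + [v_0,v_4,v_9] − [v_0,v_4,v_7].
This gives a 16×3 integer matrix of rank 3; reducing to Smith normal form yields diagonal entries (1,1,1).

Reading off H_k = ker ∂_k / im ∂_{k+1}:

  H_2: rank ker ∂_2 − rank ∂_3 = (16 − 13) − 3 = 0, and the invariant factors of ∂_3 are all 1, so H_2 = 0.

H_2 = 0.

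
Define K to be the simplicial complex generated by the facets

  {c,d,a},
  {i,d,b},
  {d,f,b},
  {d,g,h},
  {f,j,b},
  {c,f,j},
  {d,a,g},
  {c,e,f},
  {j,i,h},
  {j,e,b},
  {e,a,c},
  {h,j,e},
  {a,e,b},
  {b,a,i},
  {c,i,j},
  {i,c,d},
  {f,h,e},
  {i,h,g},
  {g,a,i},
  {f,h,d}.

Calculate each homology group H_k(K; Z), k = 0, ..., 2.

Fix the vertex order a < b < c < d < e < f < g < h < i < j and write every simplex with vertices in increasing order. Then dim K = 2 and the simplices of K are:

  0-simplices (10): a, b, c, d, e, f, g, h, i, j
  1-simplices (30): ab, ac, ad, ae, ag, ai, bd, be, bf, bi, bj, cd, ce, cf, ci, cj, df, dg, dh, di, ef, eh, ej, fh, fj, gh, gi, hi, hj, ij
  2-simplices (20): abe, abi, acd, ace, adg, agi, bdf, bdi, bej, bfj, cdi, cef, cfj, cij, dfh, dgh, efh, ehj, ghi, hij

Hence C_0 ≅ Z^10, C_1 ≅ Z^30, C_2 ≅ Z^20.

Boundary ∂_1: C_1 → C_0 sends each edge [p,q] (with p < q) to q − p. For instance
  ∂eh = h − e.
The 10×30 boundary matrix has rank 9 and Smith normal form diag(1,1,1,1,1,1,1,1,1).

The boundary map ∂_2: C_2 → C_1 maps a triangle to the signed sum of its edges. For instance
  ∂bdi = di − bi + bd,
  ∂bdf = df − bf + bd.
This gives a 30×20 integer matrix of rank 20; reducing to Smith normal form yields diagonal entries (1,1,1,1,1,1,1,1,1,1,1,1,1,1,1,1,1,1,1,2).

Now H_k = ker ∂_k / im ∂_{k+1}, so:

  H_0: rank C_0 − rank ∂_1 = 10 − 9 = 1, and the invariant factors of ∂_1 are all 1, so H_0 ≅ Z.
  H_1: rank ker ∂_1 − rank ∂_2 = (30 − 9) − 20 = 1, and ∂_2 has invariant factor 2 > 1, so H_1 ≅ Z ⊕ Z/2Z.
  H_2: rank ker ∂_2 − rank ∂_3 = (20 − 20) − 0 = 0, and there is no ∂_3, so H_2 ≅ 0.

H_0 = Z,  H_1 = Z ⊕ Z/2Z,  H_2 = 0.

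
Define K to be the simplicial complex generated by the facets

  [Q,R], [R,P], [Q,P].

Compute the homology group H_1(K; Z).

Fix the vertex order P < Q < R and write every simplex with vertices in increasing order. Then dim K = 1 and the simplices of K are:

  0-simplices (3): P, Q, R
  1-simplices (3): PQ, PR, QR

giving chain groups C_0 ≅ Z^3, C_1 ≅ Z^3.

Boundary ∂_1: C_1 → C_0 sends each edge [p,q] (with p < q) to q − p. For instance
  ∂PQ = Q − P.
This gives a 3×3 integer matrix of rank 2; reducing to Smith normal form yields diagonal entries (1,1).

From H_k ≅ ker(∂_k) / im(∂_{k+1}) we obtain:

  H_1: rank ker ∂_1 − rank ∂_2 = (3 − 2) − 0 = 1, and there is no ∂_2, so H_1 = Z.

H_1 = Z.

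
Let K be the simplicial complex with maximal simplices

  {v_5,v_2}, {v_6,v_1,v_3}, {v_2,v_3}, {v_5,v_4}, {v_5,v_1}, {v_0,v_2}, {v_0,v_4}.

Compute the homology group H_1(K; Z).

Fix the vertex order v_0 < v_1 < v_2 < v_3 < v_4 < v_5 < v_6 and write every simplex with vertices in increasing order. Then dim K = 2 and the simplices of K are:

  0-simplices (7): [v_0], [v_1], [v_2], [v_3], [v_4], [v_5], [v_6]
  1-simplices (9): [v_0,v_2], [v_0,v_4], [v_1,v_3], [v_1,v_5], [v_1,v_6], [v_2,v_3], [v_2,v_5], [v_3,v_6], [v_4,v_5]
  2-simplices (1): [v_1,v_3,v_6]

giving chain groups C_0 ≅ Z^7, C_1 ≅ Z^9, C_2 ≅ Z^1.

The boundary map ∂_1: C_1 → C_0 maps an edge to its endpoints' difference, ∂[p,q] = q − p. For instance
  ∂[v_2,v_3] = [v_3] − [v_2].
This gives a 7×9 integer matrix of rank 6; reducing to Smith normal form yields diagonal entries (1,1,1,1,1,1).

Boundary ∂_2: C_2 → C_1 acts by ∂[p,q,r] = [q,r] − [p,r] + [p,q]. For instance
  ∂[v_1,v_3,v_6] = [v_3,v_6] − [v_1,v_6] + [v_1,v_3].
This gives a 9×1 integer matrix of rank 1; reducing to Smith normal form yields diagonal entries (1).

Now H_k = ker ∂_k / im ∂_{k+1}, so:

  H_1: rank ker ∂_1 − rank ∂_2 = (9 − 6) − 1 = 2, and the invariant factors of ∂_2 are all 1, so H_1 ≅ Z^2.

H_1 = Z^2.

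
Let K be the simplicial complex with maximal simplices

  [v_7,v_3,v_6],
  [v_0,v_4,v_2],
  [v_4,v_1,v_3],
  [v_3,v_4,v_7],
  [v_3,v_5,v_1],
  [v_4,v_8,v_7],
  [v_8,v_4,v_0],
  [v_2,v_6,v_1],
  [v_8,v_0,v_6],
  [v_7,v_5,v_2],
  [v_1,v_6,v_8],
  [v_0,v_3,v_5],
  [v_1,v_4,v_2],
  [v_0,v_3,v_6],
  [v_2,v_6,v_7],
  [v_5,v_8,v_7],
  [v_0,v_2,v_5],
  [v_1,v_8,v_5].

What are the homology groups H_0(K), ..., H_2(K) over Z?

H_0 ≅ Z,  H_1 ≅ Z^2,  H_2 ≅ Z.

We work with the vertex ordering v_0 < v_1 < v_2 < v_3 < v_4 < v_5 < v_6 < v_7 < v_8. The simplices of K, each written with vertices in increasing order, are:

  0-simplices (9): [v_0], [v_1], [v_2], [v_3], [v_4], [v_5], [v_6], [v_7], [v_8]
  1-simplices (27): (27 of them)
  2-simplices (18): (18 of them)

Hence C_0 ≅ Z^9, C_1 ≅ Z^27, C_2 ≅ Z^18.

The boundary map ∂_1: C_1 → C_0 maps an edge to its endpoints' difference, ∂[p,q] = q − p. For instance
  ∂[v_0,v_8] = [v_8] − [v_0].
The 9×27 boundary matrix has rank 8 and Smith normal form diag(1,1,1,1,1,1,1,1).

∂_2: C_2 → C_1 sends each 2-simplex [p,q,r] to [q,r] − [p,r] + [p,q]. For instance
  ∂[v_2,v_6,v_7] = [v_6,v_7] − [v_2,v_7] + [v_2,v_6],
  ∂[v_1,v_2,v_4] = [v_2,v_4] − [v_1,v_4] + [v_1,v_2].
This gives a 27×18 integer matrix of rank 17; reducing to Smith normal form yields diagonal entries (1,1,1,1,1,1,1,1,1,1,1,1,1,1,1,1,1).

Now H_k = ker ∂_k / im ∂_{k+1}, so:

  H_0: rank C_0 − rank ∂_1 = 9 − 8 = 1, and the invariant factors of ∂_1 are all 1, so H_0 ≅ Z.
  H_1: rank ker ∂_1 − rank ∂_2 = (27 − 8) − 17 = 2, and the invariant factors of ∂_2 are all 1, so H_1 ≅ Z^2.
  H_2: rank ker ∂_2 − rank ∂_3 = (18 − 17) − 0 = 1, and there is no ∂_3, so H_2 ≅ Z.

As a check, the Euler characteristic is 9 − 27 + 18 = 0, which agrees with 1 − 2 + 1 = 0.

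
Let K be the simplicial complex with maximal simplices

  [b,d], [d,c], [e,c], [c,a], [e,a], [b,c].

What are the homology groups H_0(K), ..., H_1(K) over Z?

H_0 = Z,  H_1 = Z^2.

K has 5 vertices, 6 edges.
rank ∂_0 = 0, rank ∂_1 = 4 ⇒ b_0 = 5 − 0 − 4 = 1; all invariant factors of ∂_1 are 1 so no torsion. So H_0 ≅ Z.
rank ∂_1 = 4, rank ∂_2 = 0 ⇒ b_1 = 6 − 4 − 0 = 2. So H_1 ≅ Z^2.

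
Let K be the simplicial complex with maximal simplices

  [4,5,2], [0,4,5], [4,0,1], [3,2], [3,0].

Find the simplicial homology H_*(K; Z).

H_0 ≅ Z,  H_1 ≅ Z,  H_2 = 0.

We work with the vertex ordering 0 < 1 < 2 < 3 < 4 < 5. The simplices of K, each written with vertices in increasing order, are:

  0-simplices (6): [0], [1], [2], [3], [4], [5]
  1-simplices (9): [0,1], [0,3], [0,4], [0,5], [1,4], [2,3], [2,4], [2,5], [4,5]
  2-simplices (3): [0,1,4], [0,4,5], [2,4,5]

Hence C_0 ≅ Z^6, C_1 ≅ Z^9, C_2 ≅ Z^3.

The boundary map ∂_1: C_1 → C_0 is given by ∂[p,q] = [q] − [p]. For instance
  ∂[4,5] = [5] − [4].
This gives a 6×9 integer matrix of rank 5; reducing to Smith normal form yields diagonal entries (1,1,1,1,1).

∂_2: C_2 → C_1 sends each 2-simplex [p,q,r] to [q,r] − [p,r] + [p,q]. For instance
  ∂[0,4,5] = [4,5] − [0,5] + [0,4],
  ∂[2,4,5] = [4,5] − [2,5] + [2,4].
The resulting 9×3 matrix has rank 3, and its Smith normal form has invariant factors (1,1,1).

Computing H_k = (kernel of ∂_k) / (image of ∂_{k+1}):

  H_0: rank C_0 − rank ∂_1 = 6 − 5 = 1, and the invariant factors of ∂_1 are all 1, so H_0 = Z.
  H_1: rank ker ∂_1 − rank ∂_2 = (9 − 5) − 3 = 1, and the invariant factors of ∂_2 are all 1, so H_1 = Z.
  H_2: rank ker ∂_2 − rank ∂_3 = (3 − 3) − 0 = 0, and there is no ∂_3, so H_2 = 0.

As a check, the Euler characteristic is 6 − 9 + 3 = 0, which agrees with 1 − 1 + 0 = 0.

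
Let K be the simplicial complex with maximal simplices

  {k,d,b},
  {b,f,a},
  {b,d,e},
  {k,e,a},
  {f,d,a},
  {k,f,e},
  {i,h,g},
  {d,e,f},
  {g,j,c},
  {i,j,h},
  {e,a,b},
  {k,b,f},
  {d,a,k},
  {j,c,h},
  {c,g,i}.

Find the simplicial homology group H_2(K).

H_2 = 0.

Take the total order a < b < c < d < e < f < g < h < i < j < k on the vertex set. Then K (dimension 2) consists of the simplices:

  0-simplices (11): a, b, c, d, e, f, g, h, i, j, k
  1-simplices (25): ab, ad, ae, af, ak, bd, be, bf, bk, cg, ch, ci, cj, de, df, dk, ef, ek, fk, gh, gi, gj, hi, hj, ij
  2-simplices (15): abe, abf, adf, adk, aek, bde, bdk, bfk, cgi, cgj, chj, def, efk, ghi, hij

giving chain groups C_0 ≅ Z^11, C_1 ≅ Z^25, C_2 ≅ Z^15.

The boundary map ∂_1: C_1 → C_0 is given by ∂[p,q] = [q] − [p]. For instance
  ∂cg = g − c.
The 11×25 boundary matrix has rank 9 and Smith normal form diag(1,1,1,1,1,1,1,1,1).

∂_2: C_2 → C_1 maps a triangle to the signed sum of its edges. For instance
  ∂def = ef − df + de,
  ∂cgj = gj − cj + cg.
This gives a 25×15 integer matrix of rank 15; reducing to Smith normal form yields diagonal entries (1,1,1,1,1,1,1,1,1,1,1,1,1,1,2).

Now H_k = ker ∂_k / im ∂_{k+1}, so:

  H_2: rank ker ∂_2 − rank ∂_3 = (15 − 15) − 0 = 0, and there is no ∂_3, so H_2 = 0.

(K is a triangulation of the disjoint union of the real projective plane RP^2 and the Möbius band.)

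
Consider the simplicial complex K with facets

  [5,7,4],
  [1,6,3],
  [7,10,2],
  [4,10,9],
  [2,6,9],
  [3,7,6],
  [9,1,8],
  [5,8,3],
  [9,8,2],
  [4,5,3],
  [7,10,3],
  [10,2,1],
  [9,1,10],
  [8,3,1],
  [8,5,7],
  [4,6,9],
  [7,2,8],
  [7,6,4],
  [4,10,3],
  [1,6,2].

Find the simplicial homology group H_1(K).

Take the total order 1 < 2 < 3 < 4 < 5 < 6 < 7 < 8 < 9 < 10 on the vertex set. Then K (dimension 2) consists of the simplices:

  0-simplices (10): [1], [2], [3], [4], [5], [6], [7], [8], [9], [10]
  1-simplices (30): (30 of them)
  2-simplices (20): (20 of them)

so the chain groups are C_0 ≅ Z^10, C_1 ≅ Z^30, C_2 ≅ Z^20.

The boundary map ∂_1: C_1 → C_0 is given by ∂[p,q] = [q] − [p]. For instance
  ∂[5,8] = [8] − [5].
As a 10×30 matrix over Z this has rank 9, with invariant factors (1,1,1,1,1,1,1,1,1).

Boundary ∂_2: C_2 → C_1 acts by ∂[p,q,r] = [q,r] − [p,r] + [p,q]. For instance
  ∂[1,3,8] = [3,8] − [1,8] + [1,3],
  ∂[1,2,6] = [2,6] − [1,6] + [1,2].
As a 30×20 matrix over Z this has rank 20, with invariant factors (1,1,1,1,1,1,1,1,1,1,1,1,1,1,1,1,1,1,1,2).

Now H_k = ker ∂_k / im ∂_{k+1}, so:

  H_1: rank ker ∂_1 − rank ∂_2 = (30 − 9) − 20 = 1, and ∂_2 has invariant factor 2 > 1, so H_1 ≅ Z ⊕ Z/2.

H_1 = Z ⊕ Z/2.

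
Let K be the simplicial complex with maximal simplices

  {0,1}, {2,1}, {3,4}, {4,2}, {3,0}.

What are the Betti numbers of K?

Take the total order 0 < 1 < 2 < 3 < 4 on the vertex set. Then K (dimension 1) consists of the simplices:

  0-simplices (5): [0], [1], [2], [3], [4]
  1-simplices (5): [0,1], [0,3], [1,2], [2,4], [3,4]

so the chain groups are C_0 ≅ Z^5, C_1 ≅ Z^5.

The boundary map ∂_1: C_1 → C_0 is given by ∂[p,q] = [q] − [p].
The 5×5 boundary matrix has rank 4 and Smith normal form diag(1,1,1,1).

Now H_k = ker ∂_k / im ∂_{k+1}, so:

  H_0: rank C_0 − rank ∂_1 = 5 − 4 = 1, and the invariant factors of ∂_1 are all 1, so H_0 = Z.
  H_1: rank ker ∂_1 − rank ∂_2 = (5 − 4) − 0 = 1, and there is no ∂_2, so H_1 = Z.

As a check, the Euler characteristic is 5 − 5 = 0, which agrees with 1 − 1 = 0.
(K is a triangulation of the circle S^1.)

Hence the Betti numbers are b_0 = 1, b_1 = 1.

b_0 = 1, b_1 = 1.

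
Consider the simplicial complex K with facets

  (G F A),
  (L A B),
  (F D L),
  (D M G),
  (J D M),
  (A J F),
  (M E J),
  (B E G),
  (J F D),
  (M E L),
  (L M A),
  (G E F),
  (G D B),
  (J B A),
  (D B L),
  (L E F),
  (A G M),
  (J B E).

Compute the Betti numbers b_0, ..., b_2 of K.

b_0 = 1, b_1 = 2, b_2 = 1.

K has 9 vertices, 27 edges, 18 triangles.
rank ∂_0 = 0, rank ∂_1 = 8 ⇒ b_0 = 9 − 0 − 8 = 1; all invariant factors of ∂_1 are 1 so no torsion. So H_0 ≅ Z.
rank ∂_1 = 8, rank ∂_2 = 17 ⇒ b_1 = 27 − 8 − 17 = 2; all invariant factors of ∂_2 are 1 so no torsion. So H_1 ≅ Z^2.
rank ∂_2 = 17, rank ∂_3 = 0 ⇒ b_2 = 18 − 17 − 0 = 1. So H_2 ≅ Z.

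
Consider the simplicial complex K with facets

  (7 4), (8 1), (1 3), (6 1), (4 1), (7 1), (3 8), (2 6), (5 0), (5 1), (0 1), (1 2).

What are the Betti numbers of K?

Order the vertices as 0 < 1 < 2 < 3 < 4 < 5 < 6 < 7 < 8. Listing each simplex with vertices in this order, K has dimension 1 with simplices:

  0-simplices (9): [0], [1], [2], [3], [4], [5], [6], [7], [8]
  1-simplices (12): [0,1], [0,5], [1,2], [1,3], [1,4], [1,5], [1,6], [1,7], [1,8], [2,6], [3,8], [4,7]

so the chain groups are C_0 ≅ Z^9, C_1 ≅ Z^12.

∂_1: C_1 → C_0 sends each edge [p,q] (with p < q) to q − p. For instance
  ∂[2,6] = [6] − [2].
As a 9×12 matrix over Z this has rank 8, with invariant factors (1,1,1,1,1,1,1,1).

Computing H_k = (kernel of ∂_k) / (image of ∂_{k+1}):

  H_0: rank C_0 − rank ∂_1 = 9 − 8 = 1, and the invariant factors of ∂_1 are all 1, so H_0 = Z.
  H_1: rank ker ∂_1 − rank ∂_2 = (12 − 8) − 0 = 4, and there is no ∂_2, so H_1 = Z^4.

As a check, the Euler characteristic is 9 − 12 = -3, which agrees with 1 − 4 = -3.
(K is a triangulation of a wedge of 4 circles.)

Hence the Betti numbers are b_0 = 1, b_1 = 4.

b_0 = 1, b_1 = 4.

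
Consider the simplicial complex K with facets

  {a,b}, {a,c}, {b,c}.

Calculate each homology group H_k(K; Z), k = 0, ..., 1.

H_0 ≅ Z,  H_1 ≅ Z.

K has 3 vertices, 3 edges.
rank ∂_0 = 0, rank ∂_1 = 2 ⇒ b_0 = 3 − 0 − 2 = 1; all invariant factors of ∂_1 are 1 so no torsion. So H_0 = Z.
rank ∂_1 = 2, rank ∂_2 = 0 ⇒ b_1 = 3 − 2 − 0 = 1. So H_1 = Z.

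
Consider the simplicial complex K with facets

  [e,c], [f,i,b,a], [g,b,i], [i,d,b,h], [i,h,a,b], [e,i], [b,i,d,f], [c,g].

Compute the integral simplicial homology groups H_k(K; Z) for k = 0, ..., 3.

H_0 ≅ Z,  H_1 ≅ Z,  H_2 = 0,  H_3 = 0.

Order the vertices as a < b < c < d < e < f < g < h < i. Listing each simplex with vertices in this order, K has dimension 3 with simplices:

  0-simplices (9): a, b, c, d, e, f, g, h, i
  1-simplices (18): ab, af, ah, ai, bd, bf, bg, bh, bi, ce, cg, df, dh, di, ei, fi, gi, hi
  2-simplices (13): abf, abh, abi, afi, ahi, bdf, bdh, bdi, bfi, bgi, bhi, dfi, dhi
  3-simplices (4): abfi, abhi, bdfi, bdhi

so the chain groups are C_0 ≅ Z^9, C_1 ≅ Z^18, C_2 ≅ Z^13, C_3 ≅ Z^4.

Boundary ∂_1: C_1 → C_0 is given by ∂[p,q] = [q] − [p].
As a 9×18 matrix over Z this has rank 8, with invariant factors (1,1,1,1,1,1,1,1).

∂_2: C_2 → C_1 sends each 2-simplex [p,q,r] to [q,r] − [p,r] + [p,q]. For instance
  ∂bdh = dh − bh + bd,
  ∂abh = bh − ah + ab.
The 18×13 boundary matrix has rank 9 and Smith normal form diag(1,1,1,1,1,1,1,1,1).

The boundary map ∂_3: C_3 → C_2 sends each 3-simplex σ to the alternating sum Σ_i (−1)^i (σ with its i-th vertex removed). For instance
  ∂bdfi = dfi − bfi + bdi − bdf,
  ∂abfi = bfi − afi + abi − abf.
The 13×4 boundary matrix has rank 4 and Smith normal form diag(1,1,1,1).

From H_k ≅ ker(∂_k) / im(∂_{k+1}) we obtain:

  H_0: rank C_0 − rank ∂_1 = 9 − 8 = 1, and the invariant factors of ∂_1 are all 1, so H_0 ≅ Z.
  H_1: rank ker ∂_1 − rank ∂_2 = (18 − 8) − 9 = 1, and the invariant factors of ∂_2 are all 1, so H_1 ≅ Z.
  H_2: rank ker ∂_2 − rank ∂_3 = (13 − 9) − 4 = 0, and the invariant factors of ∂_3 are all 1, so H_2 ≅ 0.
  H_3: rank ker ∂_3 − rank ∂_4 = (4 − 4) − 0 = 0, and there is no ∂_4, so H_3 ≅ 0.

As a check, the Euler characteristic is 9 − 18 + 13 − 4 = 0, which agrees with 1 − 1 + 0 − 0 = 0.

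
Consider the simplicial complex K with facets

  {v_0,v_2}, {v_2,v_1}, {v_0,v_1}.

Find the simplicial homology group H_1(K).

H_1 ≅ Z.

We work with the vertex ordering v_0 < v_1 < v_2. The simplices of K, each written with vertices in increasing order, are:

  0-simplices (3): [v_0], [v_1], [v_2]
  1-simplices (3): [v_0,v_1], [v_0,v_2], [v_1,v_2]

Hence C_0 ≅ Z^3, C_1 ≅ Z^3.

∂_1: C_1 → C_0 maps an edge to its endpoints' difference, ∂[p,q] = q − p.
The resulting 3×3 matrix has rank 2, and its Smith normal form has invariant factors (1,1).

Computing H_k = (kernel of ∂_k) / (image of ∂_{k+1}):

  H_1: rank ker ∂_1 − rank ∂_2 = (3 − 2) − 0 = 1, and there is no ∂_2, so H_1 ≅ Z.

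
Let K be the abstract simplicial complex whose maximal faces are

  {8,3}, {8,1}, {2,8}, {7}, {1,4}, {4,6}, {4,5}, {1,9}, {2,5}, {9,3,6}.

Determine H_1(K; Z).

Fix the vertex order 1 < 2 < 3 < 4 < 5 < 6 < 7 < 8 < 9 and write every simplex with vertices in increasing order. Then dim K = 2 and the simplices of K are:

  0-simplices (9): [1], [2], [3], [4], [5], [6], [7], [8], [9]
  1-simplices (11): [1,4], [1,8], [1,9], [2,5], [2,8], [3,6], [3,8], [3,9], [4,5], [4,6], [6,9]
  2-simplices (1): [3,6,9]

Hence C_0 ≅ Z^9, C_1 ≅ Z^11, C_2 ≅ Z^1.

The boundary map ∂_1: C_1 → C_0 sends each edge [p,q] (with p < q) to q − p. For instance
  ∂[2,8] = [8] − [2].
The 9×11 boundary matrix has rank 7 and Smith normal form diag(1,1,1,1,1,1,1).

∂_2: C_2 → C_1 maps a triangle to the signed sum of its edges. For instance
  ∂[3,6,9] = [6,9] − [3,9] + [3,6].
This gives a 11×1 integer matrix of rank 1; reducing to Smith normal form yields diagonal entries (1).

From H_k ≅ ker(∂_k) / im(∂_{k+1}) we obtain:

  H_1: rank ker ∂_1 − rank ∂_2 = (11 − 7) − 1 = 3, and the invariant factors of ∂_2 are all 1, so H_1 = Z^3.

H_1 ≅ Z^3.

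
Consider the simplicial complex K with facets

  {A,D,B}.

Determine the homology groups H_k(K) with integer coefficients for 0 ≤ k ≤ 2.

Order the vertices as A < B < D. Listing each simplex with vertices in this order, K has dimension 2 with simplices:

  0-simplices (3): A, B, D
  1-simplices (3): AB, AD, BD
  2-simplices (1): ABD

so the chain groups are C_0 ≅ Z^3, C_1 ≅ Z^3, C_2 ≅ Z^1.

Boundary ∂_1: C_1 → C_0 is given by ∂[p,q] = [q] − [p].
The 3×3 boundary matrix has rank 2 and Smith normal form diag(1,1).

Boundary ∂_2: C_2 → C_1 maps a triangle to the signed sum of its edges. For instance
  ∂ABD = BD − AD + AB.
As a 3×1 matrix over Z this has rank 1, with invariant factors (1).

Now H_k = ker ∂_k / im ∂_{k+1}, so:

  H_0: rank C_0 − rank ∂_1 = 3 − 2 = 1, and the invariant factors of ∂_1 are all 1, so H_0 = Z.
  H_1: rank ker ∂_1 − rank ∂_2 = (3 − 2) − 1 = 0, and the invariant factors of ∂_2 are all 1, so H_1 = 0.
  H_2: rank ker ∂_2 − rank ∂_3 = (1 − 1) − 0 = 0, and there is no ∂_3, so H_2 = 0.

As a check, the Euler characteristic is 3 − 3 + 1 = 1, which agrees with 1 − 0 + 0 = 1.

H_0 = Z,  H_1 = 0,  H_2 = 0.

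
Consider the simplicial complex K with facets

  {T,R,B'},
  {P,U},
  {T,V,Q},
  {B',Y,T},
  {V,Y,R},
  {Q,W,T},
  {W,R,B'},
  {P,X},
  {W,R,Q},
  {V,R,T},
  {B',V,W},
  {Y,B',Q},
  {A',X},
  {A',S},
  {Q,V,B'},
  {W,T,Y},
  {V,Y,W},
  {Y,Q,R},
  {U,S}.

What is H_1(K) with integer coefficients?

Order the vertices as P < Q < R < S < T < U < V < W < X < Y < A' < B'. Listing each simplex with vertices in this order, K has dimension 2 with simplices:

  0-simplices (12): [P], [Q], [R], [S], [T], [U], [V], [W], [X], [Y], [A'], [B']
  1-simplices (26): (26 of them)
  2-simplices (14): [Q,R,W], [Q,R,Y], [Q,T,V], [Q,T,W], [Q,V,B'], [Q,Y,B'], [R,T,V], [R,T,B'], [R,V,Y], [R,W,B'], [T,W,Y], [T,Y,B'], [V,W,Y], [V,W,B']

so the chain groups are C_0 ≅ Z^12, C_1 ≅ Z^26, C_2 ≅ Z^14.

Boundary ∂_1: C_1 → C_0 sends each edge [p,q] (with p < q) to q − p. For instance
  ∂[W,B'] = [B'] − [W].
As a 12×26 matrix over Z this has rank 10, with invariant factors (1,1,1,1,1,1,1,1,1,1).

∂_2: C_2 → C_1 maps a triangle to the signed sum of its edges. For instance
  ∂[R,W,B'] = [W,B'] − [R,B'] + [R,W],
  ∂[Q,R,Y] = [R,Y] − [Q,Y] + [Q,R].
As a 26×14 matrix over Z this has rank 13, with invariant factors (1,1,1,1,1,1,1,1,1,1,1,1,1).

Now H_k = ker ∂_k / im ∂_{k+1}, so:

  H_1: rank ker ∂_1 − rank ∂_2 = (26 − 10) − 13 = 3, and the invariant factors of ∂_2 are all 1, so H_1 = Z^3.

(K is a triangulation of the disjoint union of the torus T^2 and the circle S^1.)

H_1 = Z^3.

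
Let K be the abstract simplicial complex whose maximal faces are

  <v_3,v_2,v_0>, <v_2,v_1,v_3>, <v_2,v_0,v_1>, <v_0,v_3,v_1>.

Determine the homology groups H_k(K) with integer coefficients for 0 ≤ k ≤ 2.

We work with the vertex ordering v_0 < v_1 < v_2 < v_3. The simplices of K, each written with vertices in increasing order, are:

  0-simplices (4): [v_0], [v_1], [v_2], [v_3]
  1-simplices (6): [v_0,v_1], [v_0,v_2], [v_0,v_3], [v_1,v_2], [v_1,v_3], [v_2,v_3]
  2-simplices (4): [v_0,v_1,v_2], [v_0,v_1,v_3], [v_0,v_2,v_3], [v_1,v_2,v_3]

Hence C_0 ≅ Z^4, C_1 ≅ Z^6, C_2 ≅ Z^4.

∂_1: C_1 → C_0 is given by ∂[p,q] = [q] − [p].
As a 4×6 matrix over Z this has rank 3, with invariant factors (1,1,1).

Boundary ∂_2: C_2 → C_1 sends each 2-simplex [p,q,r] to [q,r] − [p,r] + [p,q]. For instance
  ∂[v_1,v_2,v_3] = [v_2,v_3] − [v_1,v_3] + [v_1,v_2],
  ∂[v_0,v_2,v_3] = [v_2,v_3] − [v_0,v_3] + [v_0,v_2].
The 6×4 boundary matrix has rank 3 and Smith normal form diag(1,1,1).

Now H_k = ker ∂_k / im ∂_{k+1}, so:

  H_0: rank C_0 − rank ∂_1 = 4 − 3 = 1, and the invariant factors of ∂_1 are all 1, so H_0 = Z.
  H_1: rank ker ∂_1 − rank ∂_2 = (6 − 3) − 3 = 0, and the invariant factors of ∂_2 are all 1, so H_1 = 0.
  H_2: rank ker ∂_2 − rank ∂_3 = (4 − 3) − 0 = 1, and there is no ∂_3, so H_2 = Z.

H_0 = Z,  H_1 = 0,  H_2 = Z.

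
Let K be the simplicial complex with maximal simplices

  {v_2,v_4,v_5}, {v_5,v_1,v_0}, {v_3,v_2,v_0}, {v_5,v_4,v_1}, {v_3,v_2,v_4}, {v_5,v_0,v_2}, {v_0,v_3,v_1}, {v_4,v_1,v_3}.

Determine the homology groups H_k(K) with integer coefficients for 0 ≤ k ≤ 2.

H_0 = Z,  H_1 = 0,  H_2 = Z.

Fix the vertex order v_0 < v_1 < v_2 < v_3 < v_4 < v_5 and write every simplex with vertices in increasing order. Then dim K = 2 and the simplices of K are:

  0-simplices (6): [v_0], [v_1], [v_2], [v_3], [v_4], [v_5]
  1-simplices (12): [v_0,v_1], [v_0,v_2], [v_0,v_3], [v_0,v_5], [v_1,v_3], [v_1,v_4], [v_1,v_5], [v_2,v_3], [v_2,v_4], [v_2,v_5], [v_3,v_4], [v_4,v_5]
  2-simplices (8): [v_0,v_1,v_3], [v_0,v_1,v_5], [v_0,v_2,v_3], [v_0,v_2,v_5], [v_1,v_3,v_4], [v_1,v_4,v_5], [v_2,v_3,v_4], [v_2,v_4,v_5]

so the chain groups are C_0 ≅ Z^6, C_1 ≅ Z^12, C_2 ≅ Z^8.

Boundary ∂_1: C_1 → C_0 maps an edge to its endpoints' difference, ∂[p,q] = q − p.
The resulting 6×12 matrix has rank 5, and its Smith normal form has invariant factors (1,1,1,1,1).

Boundary ∂_2: C_2 → C_1 sends each 2-simplex [p,q,r] to [q,r] − [p,r] + [p,q]. For instance
  ∂[v_2,v_4,v_5] = [v_4,v_5] − [v_2,v_5] + [v_2,v_4],
  ∂[v_1,v_4,v_5] = [v_4,v_5] − [v_1,v_5] + [v_1,v_4].
As a 12×8 matrix over Z this has rank 7, with invariant factors (1,1,1,1,1,1,1).

Computing H_k = (kernel of ∂_k) / (image of ∂_{k+1}):

  H_0: rank C_0 − rank ∂_1 = 6 − 5 = 1, and the invariant factors of ∂_1 are all 1, so H_0 ≅ Z.
  H_1: rank ker ∂_1 − rank ∂_2 = (12 − 5) − 7 = 0, and the invariant factors of ∂_2 are all 1, so H_1 ≅ 0.
  H_2: rank ker ∂_2 − rank ∂_3 = (8 − 7) − 0 = 1, and there is no ∂_3, so H_2 ≅ Z.

As a check, the Euler characteristic is 6 − 12 + 8 = 2, which agrees with 1 − 0 + 1 = 2.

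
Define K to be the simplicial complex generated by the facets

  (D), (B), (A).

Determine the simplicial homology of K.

H_0 = Z^3.

Fix the vertex order A < B < D and write every simplex with vertices in increasing order. Then dim K = 0 and the simplices of K are:

  0-simplices (3): A, B, D

so the chain groups are C_0 ≅ Z^3.

Computing H_k = (kernel of ∂_k) / (image of ∂_{k+1}):

  H_0: rank C_0 − rank ∂_1 = 3 − 0 = 3, and there is no ∂_1, so H_0 ≅ Z^3.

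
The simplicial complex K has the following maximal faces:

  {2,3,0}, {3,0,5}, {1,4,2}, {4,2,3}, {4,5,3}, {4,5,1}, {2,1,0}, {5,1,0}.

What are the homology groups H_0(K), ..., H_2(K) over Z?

H_0 = Z,  H_1 = 0,  H_2 = Z.

Take the total order 0 < 1 < 2 < 3 < 4 < 5 on the vertex set. Then K (dimension 2) consists of the simplices:

  0-simplices (6): [0], [1], [2], [3], [4], [5]
  1-simplices (12): [0,1], [0,2], [0,3], [0,5], [1,2], [1,4], [1,5], [2,3], [2,4], [3,4], [3,5], [4,5]
  2-simplices (8): [0,1,2], [0,1,5], [0,2,3], [0,3,5], [1,2,4], [1,4,5], [2,3,4], [3,4,5]

giving chain groups C_0 ≅ Z^6, C_1 ≅ Z^12, C_2 ≅ Z^8.

The boundary map ∂_1: C_1 → C_0 is given by ∂[p,q] = [q] − [p]. For instance
  ∂[1,4] = [4] − [1].
As a 6×12 matrix over Z this has rank 5, with invariant factors (1,1,1,1,1).

∂_2: C_2 → C_1 sends each 2-simplex [p,q,r] to [q,r] − [p,r] + [p,q]. For instance
  ∂[3,4,5] = [4,5] − [3,5] + [3,4],
  ∂[0,2,3] = [2,3] − [0,3] + [0,2].
As a 12×8 matrix over Z this has rank 7, with invariant factors (1,1,1,1,1,1,1).

From H_k ≅ ker(∂_k) / im(∂_{k+1}) we obtain:

  H_0: rank C_0 − rank ∂_1 = 6 − 5 = 1, and the invariant factors of ∂_1 are all 1, so H_0 ≅ Z.
  H_1: rank ker ∂_1 − rank ∂_2 = (12 − 5) − 7 = 0, and the invariant factors of ∂_2 are all 1, so H_1 ≅ 0.
  H_2: rank ker ∂_2 − rank ∂_3 = (8 − 7) − 0 = 1, and there is no ∂_3, so H_2 ≅ Z.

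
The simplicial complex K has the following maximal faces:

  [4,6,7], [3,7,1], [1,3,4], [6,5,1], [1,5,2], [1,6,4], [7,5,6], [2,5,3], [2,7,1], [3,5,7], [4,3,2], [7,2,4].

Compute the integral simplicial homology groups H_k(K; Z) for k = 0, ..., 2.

We work with the vertex ordering 1 < 2 < 3 < 4 < 5 < 6 < 7. The simplices of K, each written with vertices in increasing order, are:

  0-simplices (7): [1], [2], [3], [4], [5], [6], [7]
  1-simplices (18): [1,2], [1,3], [1,4], [1,5], [1,6], [1,7], [2,3], [2,4], [2,5], [2,7], [3,4], [3,5], [3,7], [4,6], [4,7], [5,6], [5,7], [6,7]
  2-simplices (12): [1,2,5], [1,2,7], [1,3,4], [1,3,7], [1,4,6], [1,5,6], [2,3,4], [2,3,5], [2,4,7], [3,5,7], [4,6,7], [5,6,7]

Hence C_0 ≅ Z^7, C_1 ≅ Z^18, C_2 ≅ Z^12.

The boundary map ∂_1: C_1 → C_0 sends each edge [p,q] (with p < q) to q − p.
As a 7×18 matrix over Z this has rank 6, with invariant factors (1,1,1,1,1,1).

Boundary ∂_2: C_2 → C_1 maps a triangle to the signed sum of its edges. For instance
  ∂[2,3,5] = [3,5] − [2,5] + [2,3],
  ∂[1,3,7] = [3,7] − [1,7] + [1,3].
The 18×12 boundary matrix has rank 12 and Smith normal form diag(1,1,1,1,1,1,1,1,1,1,1,2).

Reading off H_k = ker ∂_k / im ∂_{k+1}:

  H_0: rank C_0 − rank ∂_1 = 7 − 6 = 1, and the invariant factors of ∂_1 are all 1, so H_0 = Z.
  H_1: rank ker ∂_1 − rank ∂_2 = (18 − 6) − 12 = 0, and ∂_2 has invariant factor 2 > 1, so H_1 = Z/2.
  H_2: rank ker ∂_2 − rank ∂_3 = (12 − 12) − 0 = 0, and there is no ∂_3, so H_2 = 0.

(K is a triangulation of the real projective plane RP^2.)

H_0 ≅ Z,  H_1 ≅ Z/2,  H_2 = 0.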